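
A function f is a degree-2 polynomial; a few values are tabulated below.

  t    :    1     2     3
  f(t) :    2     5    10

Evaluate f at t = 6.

Write f(t) = at² + bt + c; the 3 given values yield a linear system in the 3 coefficients.
Solving, f(t) = t² + 1.
Then f(6) = 37.

37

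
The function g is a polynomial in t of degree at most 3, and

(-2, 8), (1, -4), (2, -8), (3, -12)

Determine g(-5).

Write g(t) = at³ + bt² + ct + d; the 4 given values yield a linear system in the 4 coefficients.
Solving, the top 2 coefficients vanish, and g(t) = -4t.
Then g(-5) = 20.

20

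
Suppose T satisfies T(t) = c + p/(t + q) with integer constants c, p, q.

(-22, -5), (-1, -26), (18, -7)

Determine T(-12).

-4

(T(t) − c)(t + q) = p for each data point; the three points give a linear system in c and q, then p follows.
Solving: c = -6, q = 2, p = -20, so T(t) = -6 − 20/(t + 2).
Then T(-12) = -6 − 20/(-10) = -4.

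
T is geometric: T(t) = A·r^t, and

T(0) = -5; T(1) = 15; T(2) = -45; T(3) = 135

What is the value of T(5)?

1215

Consecutive ratio: 15/(-5) = -3, and -45/15 = -3, so r = -3.
Then A·(-3)^0 = -5 gives A = -5, and T(t) = -5·(-3)^t.
T(5) = -5·(-3)^5 = 1215.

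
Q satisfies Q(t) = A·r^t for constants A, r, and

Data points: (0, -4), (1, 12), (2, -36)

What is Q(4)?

-324

Consecutive ratio: 12/(-4) = -3, and -36/12 = -3, so r = -3.
Then A·(-3)^0 = -4 gives A = -4, and Q(t) = -4·(-3)^t.
Q(4) = -4·(-3)^4 = -324.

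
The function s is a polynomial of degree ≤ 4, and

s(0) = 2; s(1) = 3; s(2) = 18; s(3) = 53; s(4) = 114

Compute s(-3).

First differences: 1, 15, 35, 61. Second differences: 14, 20, 26. Third differences: 6, 6.
Level-3 differences are constant, so s has degree 3.
Fitting a degree-3 polynomial gives s(t) = t³ + 4t² - 4t + 2.
Then s(-3) = 23.

23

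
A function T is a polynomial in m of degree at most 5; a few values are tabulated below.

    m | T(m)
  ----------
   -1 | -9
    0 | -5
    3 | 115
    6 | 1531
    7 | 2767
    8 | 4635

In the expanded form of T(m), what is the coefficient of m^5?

0

Write T(m) = am^5 + bm^4 + cm³ + dm² + em + p; the 6 given values yield a linear system in the 6 coefficients.
Solving, the leading coefficient vanishes, and T(m) = m^4 + m³ + 4m - 5.
The coefficient of m^5 is 0.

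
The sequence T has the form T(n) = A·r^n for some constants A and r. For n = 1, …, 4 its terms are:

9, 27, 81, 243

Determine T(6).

Consecutive ratio: 27/9 = 3, and 81/27 = 3, so r = 3.
Then A·3^1 = 9 gives A = 3, and T(n) = 3·3^n.
T(6) = 3·3^6 = 2187.

2187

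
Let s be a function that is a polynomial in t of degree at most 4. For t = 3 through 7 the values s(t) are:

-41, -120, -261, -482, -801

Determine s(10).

First differences: -79, -141, -221, -319. Second differences: -62, -80, -98. Third differences: -18, -18.
Level-3 differences are constant, so s has degree 3.
Fitting a degree-3 polynomial gives s(t) = -3t³ + 5t² - 3t + 4.
Then s(10) = -2526.

-2526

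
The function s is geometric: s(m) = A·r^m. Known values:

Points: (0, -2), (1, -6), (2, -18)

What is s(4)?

-162

Consecutive ratio: -6/(-2) = 3, and -18/(-6) = 3, so r = 3.
Then A·3^0 = -2 gives A = -2, and s(m) = -2·3^m.
s(4) = -2·3^4 = -162.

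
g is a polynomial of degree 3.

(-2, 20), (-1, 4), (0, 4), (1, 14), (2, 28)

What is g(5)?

34

Write g(t) = at³ + bt² + ct + d; the 5 given values yield a linear system in the 4 coefficients.
Solving, g(t) = -t³ + 5t² + 6t + 4.
Then g(5) = 34.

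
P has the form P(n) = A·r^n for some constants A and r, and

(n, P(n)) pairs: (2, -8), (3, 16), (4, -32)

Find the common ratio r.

Consecutive ratio: 16/(-8) = -2, and -32/16 = -2, so r = -2.
Then A·(-2)^2 = -8 gives A = -2, and P(n) = -2·(-2)^n.

-2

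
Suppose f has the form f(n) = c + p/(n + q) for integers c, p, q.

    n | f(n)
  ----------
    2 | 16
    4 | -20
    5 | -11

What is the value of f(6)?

-8

(f(n) − c)(n + q) = p for each data point; the three points give a linear system in c and q, then p follows.
Solving: c = -2, q = -3, p = -18, so f(n) = -2 − 18/(n − 3).
Then f(6) = -2 − 18/3 = -8.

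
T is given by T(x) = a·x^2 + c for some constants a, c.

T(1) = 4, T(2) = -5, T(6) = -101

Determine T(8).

-185

From T(1) = 4 and T(2) = -5: 1a + c = 4 and 4a + c = -5.
Subtracting: 3a = -9, so a = -3; then c = 4 − (-3)·1 = 7.
So T(x) = -3x² + 7, and T(8) = -185.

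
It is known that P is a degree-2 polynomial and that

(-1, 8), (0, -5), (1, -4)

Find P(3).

40

Write P(t) = at² + bt + c; the 3 given values yield a linear system in the 3 coefficients.
Solving, P(t) = 7t² - 6t - 5.
Then P(3) = 40.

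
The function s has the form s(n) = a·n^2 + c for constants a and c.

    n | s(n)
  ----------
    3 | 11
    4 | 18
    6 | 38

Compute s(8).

From s(3) = 11 and s(4) = 18: 9a + c = 11 and 16a + c = 18.
Subtracting: 7a = 7, so a = 1; then c = 11 − 1·9 = 2.
So s(n) = 1n² + 2, and s(8) = 66.

66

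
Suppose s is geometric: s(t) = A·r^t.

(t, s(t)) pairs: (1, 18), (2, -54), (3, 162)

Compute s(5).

1458

Consecutive ratio: -54/18 = -3, and 162/(-54) = -3, so r = -3.
Then A·(-3)^1 = 18 gives A = -6, and s(t) = -6·(-3)^t.
s(5) = -6·(-3)^5 = 1458.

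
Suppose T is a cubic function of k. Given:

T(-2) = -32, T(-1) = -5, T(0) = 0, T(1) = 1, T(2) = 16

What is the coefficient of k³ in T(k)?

First differences: 27, 5, 1, 15. Second differences: -22, -4, 14. Third differences: 18, 18.
Level-3 differences are constant, so T has degree 3.
Fitting a degree-3 polynomial gives T(k) = 3k³ - 2k².
The coefficient of k³ is 3.

3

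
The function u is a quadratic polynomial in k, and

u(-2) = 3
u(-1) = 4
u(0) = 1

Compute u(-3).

-2

Write u(k) = ak² + bk + c; the 3 given values yield a linear system in the 3 coefficients.
Solving, u(k) = -2k² - 5k + 1.
Then u(-3) = -2.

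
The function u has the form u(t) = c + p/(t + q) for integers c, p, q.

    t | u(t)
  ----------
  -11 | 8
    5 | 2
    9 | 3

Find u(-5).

17

(u(t) − c)(t + q) = p for each data point; the three points give a linear system in c and q, then p follows.
Solving: c = 5, q = 3, p = -24, so u(t) = 5 − 24/(t + 3).
Then u(-5) = 5 − 24/(-2) = 17.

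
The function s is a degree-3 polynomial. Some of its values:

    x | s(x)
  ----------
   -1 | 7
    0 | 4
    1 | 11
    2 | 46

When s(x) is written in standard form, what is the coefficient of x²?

Write s(x) = ax³ + bx² + cx + d; the 4 given values yield a linear system in the 4 coefficients.
Solving, s(x) = 3x³ + 5x² - x + 4.
The coefficient of x² is 5.

5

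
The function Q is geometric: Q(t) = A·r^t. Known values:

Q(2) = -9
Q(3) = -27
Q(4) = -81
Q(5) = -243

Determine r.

3

Consecutive ratio: -27/(-9) = 3, and -81/(-27) = 3, so r = 3.
Then A·3^2 = -9 gives A = -1, and Q(t) = -1·3^t.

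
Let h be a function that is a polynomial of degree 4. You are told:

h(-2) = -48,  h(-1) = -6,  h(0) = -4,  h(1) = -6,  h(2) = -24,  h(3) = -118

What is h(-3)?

-214

First differences: 42, 2, -2, -18, -94. Second differences: -40, -4, -16, -76. Third differences: 36, -12, -60. Fourth differences: -48, -48.
Level-4 differences are constant, so h has degree 4.
Fitting a degree-4 polynomial gives h(x) = -2x^4 + 2x³ - 2x - 4.
Then h(-3) = -214.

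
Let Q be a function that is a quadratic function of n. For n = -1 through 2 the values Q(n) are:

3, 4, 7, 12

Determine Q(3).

19

First differences: 1, 3, 5. Second differences: 2, 2.
Level-2 differences are constant, so Q has degree 2.
Extending the table by one column gives the next first difference 7, so Q(3) = 12 + 7 = 19.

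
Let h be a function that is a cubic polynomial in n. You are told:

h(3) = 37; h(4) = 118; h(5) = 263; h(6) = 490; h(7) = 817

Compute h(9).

1843

First differences: 81, 145, 227, 327. Second differences: 64, 82, 100. Third differences: 18, 18.
Level-3 differences are constant, so h has degree 3.
Fitting a degree-3 polynomial gives h(n) = 3n³ - 4n² - 2n - 2.
Then h(9) = 1843.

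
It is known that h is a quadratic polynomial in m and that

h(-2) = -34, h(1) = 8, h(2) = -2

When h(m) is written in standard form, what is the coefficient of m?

Write h(m) = am² + bm + c; the 3 given values yield a linear system in the 3 coefficients.
Solving, h(m) = -6m² + 8m + 6.
The coefficient of m is 8.

8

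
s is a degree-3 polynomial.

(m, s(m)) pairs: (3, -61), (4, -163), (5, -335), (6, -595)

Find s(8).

-1451

Write s(m) = am³ + bm² + cm + d; the 4 given values yield a linear system in the 4 coefficients.
Solving, s(m) = -3m³ + m² + 2m + 5.
Then s(8) = -1451.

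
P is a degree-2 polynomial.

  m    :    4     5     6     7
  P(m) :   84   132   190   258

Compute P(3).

46

Write P(m) = am² + bm + c; the 4 given values yield a linear system in the 3 coefficients.
Solving, P(m) = 5m² + 3m - 8.
Then P(3) = 46.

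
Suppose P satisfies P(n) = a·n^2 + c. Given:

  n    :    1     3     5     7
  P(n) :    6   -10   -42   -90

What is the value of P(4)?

From P(1) = 6 and P(3) = -10: 1a + c = 6 and 9a + c = -10.
Subtracting: 8a = -16, so a = -2; then c = 6 − (-2)·1 = 8.
So P(n) = -2n² + 8, and P(4) = -24.

-24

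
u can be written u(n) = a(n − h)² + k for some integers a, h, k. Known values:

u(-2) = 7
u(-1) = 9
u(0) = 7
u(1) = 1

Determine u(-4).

First differences 2, -2, -6; second difference -4 = 2a, so a = -2.
Expanding, the n-coefficient is −2ah = 4h; matching it to the data gives h = -1, and then k = 9.
So u(n) = -2(n + 1)² + 9.
u(-4) = -2·(-3)² + 9 = -9.

-9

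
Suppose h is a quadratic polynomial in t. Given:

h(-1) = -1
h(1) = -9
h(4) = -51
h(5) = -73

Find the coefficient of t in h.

-4

Write h(t) = at² + bt + c; the 4 given values yield a linear system in the 3 coefficients.
Solving, h(t) = -2t² - 4t - 3.
The coefficient of t is -4.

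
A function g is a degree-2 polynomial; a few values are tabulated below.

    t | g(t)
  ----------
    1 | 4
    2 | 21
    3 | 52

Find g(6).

Write g(t) = at² + bt + c; the 3 given values yield a linear system in the 3 coefficients.
Solving, g(t) = 7t² - 4t + 1.
Then g(6) = 229.

229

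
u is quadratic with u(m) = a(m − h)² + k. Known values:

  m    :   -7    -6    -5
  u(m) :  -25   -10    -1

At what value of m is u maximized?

First differences 15, 9; second difference -6 = 2a, so a = -3.
Expanding, the m-coefficient is −2ah = 6h; matching it to the data gives h = -4, and then k = 2.
So u(m) = -3(m + 4)² + 2.
Hence h = -4.

-4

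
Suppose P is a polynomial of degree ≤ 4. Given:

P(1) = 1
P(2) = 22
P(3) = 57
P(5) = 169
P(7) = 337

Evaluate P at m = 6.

Write P(m) = am^4 + bm³ + cm² + dm + e; the 5 given values yield a linear system in the 5 coefficients.
Solving, the top 2 coefficients vanish, and P(m) = 7m² - 6.
Then P(6) = 246.

246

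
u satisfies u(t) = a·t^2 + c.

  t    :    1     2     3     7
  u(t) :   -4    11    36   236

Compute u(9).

From u(1) = -4 and u(2) = 11: 1a + c = -4 and 4a + c = 11.
Subtracting: 3a = 15, so a = 5; then c = -4 − 5·1 = -9.
So u(t) = 5t² − 9, and u(9) = 396.

396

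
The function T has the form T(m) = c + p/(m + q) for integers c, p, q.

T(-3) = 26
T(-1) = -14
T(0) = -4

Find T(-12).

8

(T(m) − c)(m + q) = p for each data point; the three points give a linear system in c and q, then p follows.
Solving: c = 6, q = 2, p = -20, so T(m) = 6 − 20/(m + 2).
Then T(-12) = 6 − 20/(-10) = 8.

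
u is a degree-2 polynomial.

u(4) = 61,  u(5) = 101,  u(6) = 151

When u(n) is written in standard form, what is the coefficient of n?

Write u(n) = an² + bn + c; the 3 given values yield a linear system in the 3 coefficients.
Solving, u(n) = 5n² - 5n + 1.
The coefficient of n is -5.

-5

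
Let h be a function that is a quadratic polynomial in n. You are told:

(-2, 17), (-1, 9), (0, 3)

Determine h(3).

Write h(n) = an² + bn + c; the 3 given values yield a linear system in the 3 coefficients.
Solving, h(n) = n² - 5n + 3.
Then h(3) = -3.

-3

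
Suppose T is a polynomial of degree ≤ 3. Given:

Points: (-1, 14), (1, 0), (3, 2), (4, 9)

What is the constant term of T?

Write T(n) = an³ + bn² + cn + d; the 4 given values yield a linear system in the 4 coefficients.
Solving, the leading coefficient vanishes, and T(n) = 2n² - 7n + 5.
The constant term is T(0) = 5.

5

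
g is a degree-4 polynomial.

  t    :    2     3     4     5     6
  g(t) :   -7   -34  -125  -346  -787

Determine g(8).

Write g(t) = at^4 + bt³ + ct² + dt + e; the 5 given values yield a linear system in the 5 coefficients.
Solving, g(t) = -t^4 + 3t³ - 4t² + t - 1.
Then g(8) = -2809.

-2809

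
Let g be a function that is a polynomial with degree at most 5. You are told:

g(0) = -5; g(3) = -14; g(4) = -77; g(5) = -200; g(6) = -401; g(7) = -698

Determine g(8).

Write g(x) = ax^5 + bx^4 + cx³ + dx² + ex + p; the 6 given values yield a linear system in the 6 coefficients.
Solving, the top 2 coefficients vanish, and g(x) = -3x³ + 6x² + 6x - 5.
Then g(8) = -1109.

-1109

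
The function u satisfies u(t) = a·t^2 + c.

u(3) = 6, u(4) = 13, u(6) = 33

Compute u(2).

From u(3) = 6 and u(4) = 13: 9a + c = 6 and 16a + c = 13.
Subtracting: 7a = 7, so a = 1; then c = 6 − 1·9 = -3.
So u(t) = 1t² − 3, and u(2) = 1.

1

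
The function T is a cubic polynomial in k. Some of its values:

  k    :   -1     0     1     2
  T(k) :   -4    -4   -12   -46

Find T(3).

-124

Write T(k) = ak³ + bk² + ck + d; the 4 given values yield a linear system in the 4 coefficients.
Solving, T(k) = -3k³ - 4k² - k - 4.
Then T(3) = -124.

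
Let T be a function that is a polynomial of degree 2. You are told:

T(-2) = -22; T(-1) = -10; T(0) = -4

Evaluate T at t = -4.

-64

Write T(t) = at² + bt + c; the 3 given values yield a linear system in the 3 coefficients.
Solving, T(t) = -3t² + 3t - 4.
Then T(-4) = -64.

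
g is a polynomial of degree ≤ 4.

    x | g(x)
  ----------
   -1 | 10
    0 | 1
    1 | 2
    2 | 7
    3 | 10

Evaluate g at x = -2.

35

First differences: -9, 1, 5, 3. Second differences: 10, 4, -2. Third differences: -6, -6.
Level-3 differences are constant, so g has degree 3.
Fitting a degree-3 polynomial gives g(x) = -x³ + 5x² - 3x + 1.
Then g(-2) = 35.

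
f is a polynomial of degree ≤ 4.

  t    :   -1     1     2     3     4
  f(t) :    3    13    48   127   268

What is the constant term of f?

Write f(t) = at^4 + bt³ + ct² + dt + e; the 5 given values yield a linear system in the 5 coefficients.
Solving, the leading coefficient vanishes, and f(t) = 3t³ + 4t² + 2t + 4.
The constant term is f(0) = 4.

4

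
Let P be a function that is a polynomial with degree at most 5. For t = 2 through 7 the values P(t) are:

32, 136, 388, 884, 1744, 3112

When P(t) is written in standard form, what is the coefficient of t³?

First differences: 104, 252, 496, 860, 1368. Second differences: 148, 244, 364, 508. Third differences: 96, 120, 144. Fourth differences: 24, 24.
Level-4 differences are constant, so P has degree 4.
Fitting a degree-4 polynomial gives P(t) = t^4 + 2t³ + t² - 4t + 4.
The coefficient of t³ is 2.

2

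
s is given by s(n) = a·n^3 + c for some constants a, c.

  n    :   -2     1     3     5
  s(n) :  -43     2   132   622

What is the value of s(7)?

1712

From s(-2) = -43 and s(1) = 2: -8a + c = -43 and 1a + c = 2.
Subtracting: 9a = 45, so a = 5; then c = -43 − 5·(-8) = -3.
So s(n) = 5n³ − 3, and s(7) = 1712.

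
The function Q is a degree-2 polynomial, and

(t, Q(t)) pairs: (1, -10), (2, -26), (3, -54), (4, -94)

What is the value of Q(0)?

-6

First differences: -16, -28, -40. Second differences: -12, -12.
Level-2 differences are constant, so Q has degree 2.
Fitting a degree-2 polynomial gives Q(t) = -6t² + 2t - 6.
Then Q(0) = -6.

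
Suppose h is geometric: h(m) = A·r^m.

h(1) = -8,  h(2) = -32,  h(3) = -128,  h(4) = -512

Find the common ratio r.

Consecutive ratio: -32/(-8) = 4, and -128/(-32) = 4, so r = 4.
Then A·4^1 = -8 gives A = -2, and h(m) = -2·4^m.

4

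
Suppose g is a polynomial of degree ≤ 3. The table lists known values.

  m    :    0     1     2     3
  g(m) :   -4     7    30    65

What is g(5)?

First differences: 11, 23, 35. Second differences: 12, 12.
Level-2 differences are constant, so g has degree 2.
Fitting a degree-2 polynomial gives g(m) = 6m² + 5m - 4.
Then g(5) = 171.

171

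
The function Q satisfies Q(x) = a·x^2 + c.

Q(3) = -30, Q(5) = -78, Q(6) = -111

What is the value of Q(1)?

From Q(3) = -30 and Q(5) = -78: 9a + c = -30 and 25a + c = -78.
Subtracting: 16a = -48, so a = -3; then c = -30 − (-3)·9 = -3.
So Q(x) = -3x² − 3, and Q(1) = -6.

-6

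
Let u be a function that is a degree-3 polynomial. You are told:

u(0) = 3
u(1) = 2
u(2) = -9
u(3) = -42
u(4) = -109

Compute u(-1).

Write u(k) = ak³ + bk² + ck + d; the 5 given values yield a linear system in the 4 coefficients.
Solving, u(k) = -2k³ + k² + 3.
Then u(-1) = 6.

6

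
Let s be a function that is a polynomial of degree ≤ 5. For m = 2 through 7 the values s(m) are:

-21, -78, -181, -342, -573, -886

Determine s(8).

-1293

First differences: -57, -103, -161, -231, -313. Second differences: -46, -58, -70, -82. Third differences: -12, -12, -12.
Level-3 differences are constant, so s has degree 3.
Fitting a degree-3 polynomial gives s(m) = -2m³ - 5m² + 6m + 3.
Then s(8) = -1293.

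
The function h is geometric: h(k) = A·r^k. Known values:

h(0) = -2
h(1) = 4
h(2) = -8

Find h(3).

Consecutive ratio: 4/(-2) = -2, and -8/4 = -2, so r = -2.
Then A·(-2)^0 = -2 gives A = -2, and h(k) = -2·(-2)^k.
h(3) = -2·(-2)^3 = 16.

16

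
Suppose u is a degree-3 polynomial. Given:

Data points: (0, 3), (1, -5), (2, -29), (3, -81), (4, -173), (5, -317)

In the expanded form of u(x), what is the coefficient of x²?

-2

First differences: -8, -24, -52, -92, -144. Second differences: -16, -28, -40, -52. Third differences: -12, -12, -12.
Level-3 differences are constant, so u has degree 3.
Fitting a degree-3 polynomial gives u(x) = -2x³ - 2x² - 4x + 3.
The coefficient of x² is -2.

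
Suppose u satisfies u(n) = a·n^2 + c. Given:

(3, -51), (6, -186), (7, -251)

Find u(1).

From u(3) = -51 and u(6) = -186: 9a + c = -51 and 36a + c = -186.
Subtracting: 27a = -135, so a = -5; then c = -51 − (-5)·9 = -6.
So u(n) = -5n² − 6, and u(1) = -11.

-11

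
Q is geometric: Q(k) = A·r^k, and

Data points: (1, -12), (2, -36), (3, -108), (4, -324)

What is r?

3

Consecutive ratio: -36/(-12) = 3, and -108/(-36) = 3, so r = 3.
Then A·3^1 = -12 gives A = -4, and Q(k) = -4·3^k.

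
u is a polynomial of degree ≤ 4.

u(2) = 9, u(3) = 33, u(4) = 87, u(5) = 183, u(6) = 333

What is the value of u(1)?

3

First differences: 24, 54, 96, 150. Second differences: 30, 42, 54. Third differences: 12, 12.
Level-3 differences are constant, so u has degree 3.
Fitting a degree-3 polynomial gives u(m) = 2m³ - 3m² + m + 3.
Then u(1) = 3.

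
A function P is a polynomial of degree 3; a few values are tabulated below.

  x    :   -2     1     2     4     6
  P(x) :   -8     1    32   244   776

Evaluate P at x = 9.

2489

Write P(x) = ax³ + bx² + cx + d; the 5 given values yield a linear system in the 4 coefficients.
Solving, P(x) = 3x³ + 4x² - 2x - 4.
Then P(9) = 2489.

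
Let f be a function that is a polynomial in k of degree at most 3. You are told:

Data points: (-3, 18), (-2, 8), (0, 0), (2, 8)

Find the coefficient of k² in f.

Write f(k) = ak³ + bk² + ck + d; the 4 given values yield a linear system in the 4 coefficients.
Solving, the leading coefficient vanishes, and f(k) = 2k².
The coefficient of k² is 2.

2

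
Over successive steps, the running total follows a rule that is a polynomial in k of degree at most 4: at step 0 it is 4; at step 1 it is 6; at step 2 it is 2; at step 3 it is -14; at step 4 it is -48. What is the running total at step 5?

Write the value at k as h(k).
Write h(k) = ak^4 + bk³ + ck² + dk + e; the 5 given values yield a linear system in the 5 coefficients.
Solving, the leading coefficient vanishes, and h(k) = -k³ + 3k + 4.
Then h(5) = -106.

-106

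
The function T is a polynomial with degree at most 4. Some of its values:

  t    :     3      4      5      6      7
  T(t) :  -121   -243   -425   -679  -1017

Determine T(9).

First differences: -122, -182, -254, -338. Second differences: -60, -72, -84. Third differences: -12, -12.
Level-3 differences are constant, so T has degree 3.
Fitting a degree-3 polynomial gives T(t) = -2t³ - 6t² - 6t + 5.
Then T(9) = -1993.

-1993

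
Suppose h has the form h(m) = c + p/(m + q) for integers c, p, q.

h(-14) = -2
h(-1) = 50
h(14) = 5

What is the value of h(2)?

14

(h(m) − c)(m + q) = p for each data point; the three points give a linear system in c and q, then p follows.
Solving: c = 2, q = 2, p = 48, so h(m) = 2 + 48/(m + 2).
Then h(2) = 2 + 48/4 = 14.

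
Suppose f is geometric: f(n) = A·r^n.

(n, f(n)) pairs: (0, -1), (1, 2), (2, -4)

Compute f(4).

Consecutive ratio: 2/(-1) = -2, and -4/2 = -2, so r = -2.
Then A·(-2)^0 = -1 gives A = -1, and f(n) = -1·(-2)^n.
f(4) = -1·(-2)^4 = -16.

-16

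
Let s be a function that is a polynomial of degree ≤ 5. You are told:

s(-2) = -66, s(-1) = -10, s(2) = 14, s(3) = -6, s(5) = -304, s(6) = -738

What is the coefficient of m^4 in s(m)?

-1

Write s(m) = am^5 + bm^4 + cm³ + dm² + em + p; the 6 given values yield a linear system in the 6 coefficients.
Solving, the leading coefficient vanishes, and s(m) = -m^4 + 3m³ - 4m² + 8m + 6.
The coefficient of m^4 is -1.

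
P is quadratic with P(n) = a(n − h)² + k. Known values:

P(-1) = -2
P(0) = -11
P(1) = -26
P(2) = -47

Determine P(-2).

First differences -9, -15, -21; second difference -6 = 2a, so a = -3.
Expanding, the n-coefficient is −2ah = 6h; matching it to the data gives h = -2, and then k = 1.
So P(n) = -3(n + 2)² + 1.
P(-2) = -3·0² + 1 = 1.

1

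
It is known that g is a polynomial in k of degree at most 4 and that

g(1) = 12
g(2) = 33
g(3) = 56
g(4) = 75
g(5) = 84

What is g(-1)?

0

Write g(k) = ak^4 + bk³ + ck² + dk + e; the 5 given values yield a linear system in the 5 coefficients.
Solving, the leading coefficient vanishes, and g(k) = -k³ + 7k² + 7k - 1.
Then g(-1) = 0.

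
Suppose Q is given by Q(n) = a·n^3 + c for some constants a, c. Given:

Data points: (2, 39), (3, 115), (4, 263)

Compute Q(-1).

3

From Q(2) = 39 and Q(3) = 115: 8a + c = 39 and 27a + c = 115.
Subtracting: 19a = 76, so a = 4; then c = 39 − 4·8 = 7.
So Q(n) = 4n³ + 7, and Q(-1) = 3.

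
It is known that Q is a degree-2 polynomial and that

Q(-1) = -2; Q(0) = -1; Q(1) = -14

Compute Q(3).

-82

Write Q(m) = am² + bm + c; the 3 given values yield a linear system in the 3 coefficients.
Solving, Q(m) = -7m² - 6m - 1.
Then Q(3) = -82.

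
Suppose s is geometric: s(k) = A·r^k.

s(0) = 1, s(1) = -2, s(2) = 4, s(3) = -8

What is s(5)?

Consecutive ratio: -2/1 = -2, and 4/(-2) = -2, so r = -2.
Then A·(-2)^0 = 1 gives A = 1, and s(k) = 1·(-2)^k.
s(5) = 1·(-2)^5 = -32.

-32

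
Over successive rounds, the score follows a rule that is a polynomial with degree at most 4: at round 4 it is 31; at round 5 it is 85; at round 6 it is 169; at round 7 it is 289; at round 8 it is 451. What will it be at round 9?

661

Write the value at m as T(m).
First differences: 54, 84, 120, 162. Second differences: 30, 36, 42. Third differences: 6, 6.
Level-3 differences are constant, so T has degree 3.
Extending the table by one column gives the next first difference 210, so T(9) = 451 + 210 = 661.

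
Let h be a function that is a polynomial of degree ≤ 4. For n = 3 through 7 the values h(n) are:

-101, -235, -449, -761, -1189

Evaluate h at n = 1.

First differences: -134, -214, -312, -428. Second differences: -80, -98, -116. Third differences: -18, -18.
Level-3 differences are constant, so h has degree 3.
Fitting a degree-3 polynomial gives h(n) = -3n³ - 4n² + 5n + 1.
Then h(1) = -1.

-1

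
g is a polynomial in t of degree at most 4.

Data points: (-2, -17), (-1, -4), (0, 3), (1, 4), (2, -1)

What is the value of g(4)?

First differences: 13, 7, 1, -5. Second differences: -6, -6, -6.
Level-2 differences are constant, so g has degree 2.
Fitting a degree-2 polynomial gives g(t) = -3t² + 4t + 3.
Then g(4) = -29.

-29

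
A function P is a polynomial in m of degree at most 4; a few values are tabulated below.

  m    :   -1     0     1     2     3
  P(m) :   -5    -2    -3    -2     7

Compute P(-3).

First differences: 3, -1, 1, 9. Second differences: -4, 2, 8. Third differences: 6, 6.
Level-3 differences are constant, so P has degree 3.
Fitting a degree-3 polynomial gives P(m) = m³ - 2m² - 2.
Then P(-3) = -47.

-47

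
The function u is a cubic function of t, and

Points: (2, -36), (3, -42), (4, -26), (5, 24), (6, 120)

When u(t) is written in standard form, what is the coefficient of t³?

Write u(t) = at³ + bt² + ct + d; the 5 given values yield a linear system in the 4 coefficients.
Solving, u(t) = 2t³ - 7t² - 9t - 6.
The coefficient of t³ is 2.

2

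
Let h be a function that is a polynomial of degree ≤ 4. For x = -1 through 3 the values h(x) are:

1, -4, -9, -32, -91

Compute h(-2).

Write h(x) = ax^4 + bx³ + cx² + dx + e; the 5 given values yield a linear system in the 5 coefficients.
Solving, the leading coefficient vanishes, and h(x) = -3x³ - 2x - 4.
Then h(-2) = 24.

24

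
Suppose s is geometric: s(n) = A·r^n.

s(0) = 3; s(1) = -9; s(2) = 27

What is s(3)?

Consecutive ratio: -9/3 = -3, and 27/(-9) = -3, so r = -3.
Then A·(-3)^0 = 3 gives A = 3, and s(n) = 3·(-3)^n.
s(3) = 3·(-3)^3 = -81.

-81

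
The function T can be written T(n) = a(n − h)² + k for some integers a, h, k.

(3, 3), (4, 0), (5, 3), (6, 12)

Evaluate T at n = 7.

27

First differences -3, 3, 9; second difference 6 = 2a, so a = 3.
Expanding, the n-coefficient is −2ah = -6h; matching it to the data gives h = 4, and then k = 0.
So T(n) = 3(n − 4)² + 0.
T(7) = 3·3² + 0 = 27.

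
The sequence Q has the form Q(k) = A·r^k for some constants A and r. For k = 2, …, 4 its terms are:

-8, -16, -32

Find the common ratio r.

Consecutive ratio: -16/(-8) = 2, and -32/(-16) = 2, so r = 2.
Then A·2^2 = -8 gives A = -2, and Q(k) = -2·2^k.

2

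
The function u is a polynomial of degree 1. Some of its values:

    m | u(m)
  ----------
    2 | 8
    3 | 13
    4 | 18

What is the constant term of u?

First differences: 5, 5.
Level-1 differences are constant, so u has degree 1.
Fitting a degree-1 polynomial gives u(m) = 5m - 2.
The constant term is u(0) = -2.

-2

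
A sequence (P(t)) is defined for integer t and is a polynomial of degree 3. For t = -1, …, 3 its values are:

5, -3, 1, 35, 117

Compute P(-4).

-79

First differences: -8, 4, 34, 82. Second differences: 12, 30, 48. Third differences: 18, 18.
Level-3 differences are constant, so P has degree 3.
Fitting a degree-3 polynomial gives P(t) = 3t³ + 6t² - 5t - 3.
Then P(-4) = -79.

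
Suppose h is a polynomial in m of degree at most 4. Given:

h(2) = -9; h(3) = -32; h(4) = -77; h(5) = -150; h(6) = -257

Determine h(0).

First differences: -23, -45, -73, -107. Second differences: -22, -28, -34. Third differences: -6, -6.
Level-3 differences are constant, so h has degree 3.
Fitting a degree-3 polynomial gives h(m) = -m³ - 2m² + 6m - 5.
Then h(0) = -5.

-5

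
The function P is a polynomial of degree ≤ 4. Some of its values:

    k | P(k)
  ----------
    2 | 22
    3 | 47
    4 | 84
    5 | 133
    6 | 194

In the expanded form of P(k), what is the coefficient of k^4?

First differences: 25, 37, 49, 61. Second differences: 12, 12, 12.
Level-2 differences are constant, so P has degree 2.
Fitting a degree-2 polynomial gives P(k) = 6k² - 5k + 8.
The coefficient of k^4 is 0.

0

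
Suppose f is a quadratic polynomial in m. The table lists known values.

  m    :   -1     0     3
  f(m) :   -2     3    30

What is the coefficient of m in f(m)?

Write f(m) = am² + bm + c; the 3 given values yield a linear system in the 3 coefficients.
Solving, f(m) = m² + 6m + 3.
The coefficient of m is 6.

6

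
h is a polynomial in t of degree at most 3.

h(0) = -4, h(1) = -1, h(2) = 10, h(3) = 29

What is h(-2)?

First differences: 3, 11, 19. Second differences: 8, 8.
Level-2 differences are constant, so h has degree 2.
Fitting a degree-2 polynomial gives h(t) = 4t² - t - 4.
Then h(-2) = 14.

14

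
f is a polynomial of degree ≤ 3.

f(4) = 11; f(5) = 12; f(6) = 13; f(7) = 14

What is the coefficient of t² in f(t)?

First differences: 1, 1, 1.
Level-1 differences are constant, so f has degree 1.
Fitting a degree-1 polynomial gives f(t) = t + 7.
The coefficient of t² is 0.

0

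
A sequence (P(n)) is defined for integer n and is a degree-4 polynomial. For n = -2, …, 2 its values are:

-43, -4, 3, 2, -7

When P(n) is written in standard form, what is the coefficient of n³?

Write P(n) = an^4 + bn³ + cn² + dn + e; the 5 given values yield a linear system in the 5 coefficients.
Solving, P(n) = -n^4 + 2n³ - 3n² + n + 3.
The coefficient of n³ is 2.

2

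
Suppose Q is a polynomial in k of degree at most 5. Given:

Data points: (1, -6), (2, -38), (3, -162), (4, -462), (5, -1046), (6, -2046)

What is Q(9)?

First differences: -32, -124, -300, -584, -1000. Second differences: -92, -176, -284, -416. Third differences: -84, -108, -132. Fourth differences: -24, -24.
Level-4 differences are constant, so Q has degree 4.
Fitting a degree-4 polynomial gives Q(k) = -k^4 - 4k³ + 3k² + 2k - 6.
Then Q(9) = -9222.

-9222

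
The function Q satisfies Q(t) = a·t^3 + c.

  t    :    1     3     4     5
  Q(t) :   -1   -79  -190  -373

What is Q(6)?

-646

From Q(1) = -1 and Q(3) = -79: 1a + c = -1 and 27a + c = -79.
Subtracting: 26a = -78, so a = -3; then c = -1 − (-3)·1 = 2.
So Q(t) = -3t³ + 2, and Q(6) = -646.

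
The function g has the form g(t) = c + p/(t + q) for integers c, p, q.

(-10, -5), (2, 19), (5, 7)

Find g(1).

(g(t) − c)(t + q) = p for each data point; the three points give a linear system in c and q, then p follows.
Solving: c = -1, q = 0, p = 40, so g(t) = -1 + 40/(t + 0).
Then g(1) = -1 + 40/1 = 39.

39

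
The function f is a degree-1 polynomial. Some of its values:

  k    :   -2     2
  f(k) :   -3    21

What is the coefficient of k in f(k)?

6

Write f(k) = ak + b; the 2 given values yield a linear system in the 2 coefficients.
Solving, f(k) = 6k + 9.
The coefficient of k is 6.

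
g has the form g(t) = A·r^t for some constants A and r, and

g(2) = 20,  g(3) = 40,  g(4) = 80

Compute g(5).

Consecutive ratio: 40/20 = 2, and 80/40 = 2, so r = 2.
Then A·2^2 = 20 gives A = 5, and g(t) = 5·2^t.
g(5) = 5·2^5 = 160.

160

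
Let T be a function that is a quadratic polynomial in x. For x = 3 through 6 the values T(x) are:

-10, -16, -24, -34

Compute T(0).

First differences: -6, -8, -10. Second differences: -2, -2.
Level-2 differences are constant, so T has degree 2.
Fitting a degree-2 polynomial gives T(x) = -x² + x - 4.
Then T(0) = -4.

-4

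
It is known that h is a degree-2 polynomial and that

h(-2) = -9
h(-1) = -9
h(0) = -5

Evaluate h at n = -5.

Write h(n) = an² + bn + c; the 3 given values yield a linear system in the 3 coefficients.
Solving, h(n) = 2n² + 6n - 5.
Then h(-5) = 15.

15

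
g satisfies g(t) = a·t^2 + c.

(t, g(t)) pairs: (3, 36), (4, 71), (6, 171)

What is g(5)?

From g(3) = 36 and g(4) = 71: 9a + c = 36 and 16a + c = 71.
Subtracting: 7a = 35, so a = 5; then c = 36 − 5·9 = -9.
So g(t) = 5t² − 9, and g(5) = 116.

116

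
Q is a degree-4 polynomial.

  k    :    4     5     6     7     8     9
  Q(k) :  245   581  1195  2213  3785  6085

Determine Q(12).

19453

First differences: 336, 614, 1018, 1572, 2300. Second differences: 278, 404, 554, 728. Third differences: 126, 150, 174. Fourth differences: 24, 24.
Level-4 differences are constant, so Q has degree 4.
Fitting a degree-4 polynomial gives Q(k) = k^4 - k³ + 3k² + k + 1.
Then Q(12) = 19453.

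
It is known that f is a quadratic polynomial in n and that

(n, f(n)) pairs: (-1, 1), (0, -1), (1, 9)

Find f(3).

Write f(n) = an² + bn + c; the 3 given values yield a linear system in the 3 coefficients.
Solving, f(n) = 6n² + 4n - 1.
Then f(3) = 65.

65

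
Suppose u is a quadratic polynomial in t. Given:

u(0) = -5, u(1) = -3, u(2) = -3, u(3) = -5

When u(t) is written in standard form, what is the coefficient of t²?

First differences: 2, 0, -2. Second differences: -2, -2.
Level-2 differences are constant, so u has degree 2.
Fitting a degree-2 polynomial gives u(t) = -t² + 3t - 5.
The coefficient of t² is -1.

-1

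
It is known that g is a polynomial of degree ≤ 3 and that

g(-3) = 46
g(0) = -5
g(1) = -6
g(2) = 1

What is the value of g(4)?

39

Write g(m) = am³ + bm² + cm + d; the 4 given values yield a linear system in the 4 coefficients.
Solving, the leading coefficient vanishes, and g(m) = 4m² - 5m - 5.
Then g(4) = 39.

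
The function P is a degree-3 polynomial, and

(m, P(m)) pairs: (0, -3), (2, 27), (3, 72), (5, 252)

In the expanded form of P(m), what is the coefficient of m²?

5

Write P(m) = am³ + bm² + cm + d; the 4 given values yield a linear system in the 4 coefficients.
Solving, P(m) = m³ + 5m² + m - 3.
The coefficient of m² is 5.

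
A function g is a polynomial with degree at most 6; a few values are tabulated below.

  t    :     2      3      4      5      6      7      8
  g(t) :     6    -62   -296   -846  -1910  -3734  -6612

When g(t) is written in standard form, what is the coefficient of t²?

0

Write g(t) = at^6 + bt^5 + ct^4 + dt³ + et² + pt + q; the 7 given values yield a linear system in the 7 coefficients.
Solving, the top 2 coefficients vanish, and g(t) = -2t^4 + 3t³ + 5t + 4.
The coefficient of t² is 0.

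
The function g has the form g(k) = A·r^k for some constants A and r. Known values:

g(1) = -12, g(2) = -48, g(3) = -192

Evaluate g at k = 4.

-768

Consecutive ratio: -48/(-12) = 4, and -192/(-48) = 4, so r = 4.
Then A·4^1 = -12 gives A = -3, and g(k) = -3·4^k.
g(4) = -3·4^4 = -768.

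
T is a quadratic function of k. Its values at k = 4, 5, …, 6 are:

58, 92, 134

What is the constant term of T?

Write T(k) = ak² + bk + c; the 3 given values yield a linear system in the 3 coefficients.
Solving, T(k) = 4k² - 2k + 2.
The constant term is T(0) = 2.

2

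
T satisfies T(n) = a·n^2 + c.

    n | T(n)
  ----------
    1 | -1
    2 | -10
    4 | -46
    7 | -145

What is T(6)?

-106

From T(1) = -1 and T(2) = -10: 1a + c = -1 and 4a + c = -10.
Subtracting: 3a = -9, so a = -3; then c = -1 − (-3)·1 = 2.
So T(n) = -3n² + 2, and T(6) = -106.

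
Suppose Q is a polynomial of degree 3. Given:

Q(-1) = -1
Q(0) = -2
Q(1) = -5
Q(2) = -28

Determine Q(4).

Write Q(x) = ax³ + bx² + cx + d; the 4 given values yield a linear system in the 4 coefficients.
Solving, Q(x) = -3x³ - x² + x - 2.
Then Q(4) = -206.

-206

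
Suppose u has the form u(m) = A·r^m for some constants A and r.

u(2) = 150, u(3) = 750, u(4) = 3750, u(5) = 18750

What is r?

5

Consecutive ratio: 750/150 = 5, and 3750/750 = 5, so r = 5.
Then A·5^2 = 150 gives A = 6, and u(m) = 6·5^m.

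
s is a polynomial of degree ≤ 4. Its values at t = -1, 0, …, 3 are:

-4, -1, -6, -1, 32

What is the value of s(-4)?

-241

First differences: 3, -5, 5, 33. Second differences: -8, 10, 28. Third differences: 18, 18.
Level-3 differences are constant, so s has degree 3.
Fitting a degree-3 polynomial gives s(t) = 3t³ - 4t² - 4t - 1.
Then s(-4) = -241.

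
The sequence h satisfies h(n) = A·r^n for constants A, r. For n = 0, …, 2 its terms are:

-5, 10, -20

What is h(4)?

-80

Consecutive ratio: 10/(-5) = -2, and -20/10 = -2, so r = -2.
Then A·(-2)^0 = -5 gives A = -5, and h(n) = -5·(-2)^n.
h(4) = -5·(-2)^4 = -80.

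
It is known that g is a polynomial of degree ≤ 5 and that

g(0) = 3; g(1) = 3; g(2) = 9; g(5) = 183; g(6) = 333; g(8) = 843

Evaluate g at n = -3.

-81

Write g(n) = an^5 + bn^4 + cn³ + dn² + en + p; the 6 given values yield a linear system in the 6 coefficients.
Solving, the top 2 coefficients vanish, and g(n) = 2n³ - 3n² + n + 3.
Then g(-3) = -81.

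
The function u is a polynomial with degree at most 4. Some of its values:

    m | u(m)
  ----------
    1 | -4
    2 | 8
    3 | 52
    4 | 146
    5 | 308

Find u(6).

First differences: 12, 44, 94, 162. Second differences: 32, 50, 68. Third differences: 18, 18.
Level-3 differences are constant, so u has degree 3.
Extending the table by one column gives the next first difference 248, so u(6) = 308 + 248 = 556.

556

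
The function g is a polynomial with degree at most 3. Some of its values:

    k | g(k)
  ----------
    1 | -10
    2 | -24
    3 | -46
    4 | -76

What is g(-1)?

First differences: -14, -22, -30. Second differences: -8, -8.
Level-2 differences are constant, so g has degree 2.
Fitting a degree-2 polynomial gives g(k) = -4k² - 2k - 4.
Then g(-1) = -6.

-6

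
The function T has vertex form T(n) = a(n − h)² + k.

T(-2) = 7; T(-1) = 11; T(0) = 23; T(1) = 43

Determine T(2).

First differences 4, 12, 20; second difference 8 = 2a, so a = 4.
Expanding, the n-coefficient is −2ah = -8h; matching it to the data gives h = -2, and then k = 7.
So T(n) = 4(n + 2)² + 7.
T(2) = 4·4² + 7 = 71.

71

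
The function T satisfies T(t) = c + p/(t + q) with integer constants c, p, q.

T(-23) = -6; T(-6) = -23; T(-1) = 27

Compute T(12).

1

(T(t) − c)(t + q) = p for each data point; the three points give a linear system in c and q, then p follows.
Solving: c = -3, q = 3, p = 60, so T(t) = -3 + 60/(t + 3).
Then T(12) = -3 + 60/15 = 1.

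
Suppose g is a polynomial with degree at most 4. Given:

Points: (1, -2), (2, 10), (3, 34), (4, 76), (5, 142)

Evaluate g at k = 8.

First differences: 12, 24, 42, 66. Second differences: 12, 18, 24. Third differences: 6, 6.
Level-3 differences are constant, so g has degree 3.
Fitting a degree-3 polynomial gives g(k) = k³ + 5k - 8.
Then g(8) = 544.

544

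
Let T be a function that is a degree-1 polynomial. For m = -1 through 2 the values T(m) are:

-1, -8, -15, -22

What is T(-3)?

13

Write T(m) = am + b; the 4 given values yield a linear system in the 2 coefficients.
Solving, T(m) = -7m - 8.
Then T(-3) = 13.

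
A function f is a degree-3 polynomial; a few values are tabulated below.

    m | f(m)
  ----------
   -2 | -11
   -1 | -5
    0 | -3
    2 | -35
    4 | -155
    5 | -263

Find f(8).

-851

Write f(m) = am³ + bm² + cm + d; the 6 given values yield a linear system in the 4 coefficients.
Solving, f(m) = -m³ - 5m² - 2m - 3.
Then f(8) = -851.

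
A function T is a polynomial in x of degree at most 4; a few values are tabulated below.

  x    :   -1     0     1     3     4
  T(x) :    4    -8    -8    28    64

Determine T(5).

Write T(x) = ax^4 + bx³ + cx² + dx + e; the 5 given values yield a linear system in the 5 coefficients.
Solving, the top 2 coefficients vanish, and T(x) = 6x² - 6x - 8.
Then T(5) = 112.

112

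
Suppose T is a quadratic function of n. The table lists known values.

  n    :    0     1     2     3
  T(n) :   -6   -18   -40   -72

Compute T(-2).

Write T(n) = an² + bn + c; the 4 given values yield a linear system in the 3 coefficients.
Solving, T(n) = -5n² - 7n - 6.
Then T(-2) = -12.

-12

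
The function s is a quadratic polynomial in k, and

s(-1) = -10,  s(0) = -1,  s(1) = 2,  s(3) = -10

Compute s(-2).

-25

Write s(k) = ak² + bk + c; the 4 given values yield a linear system in the 3 coefficients.
Solving, s(k) = -3k² + 6k - 1.
Then s(-2) = -25.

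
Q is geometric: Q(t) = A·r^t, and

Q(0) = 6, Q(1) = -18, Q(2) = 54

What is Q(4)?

486

Consecutive ratio: -18/6 = -3, and 54/(-18) = -3, so r = -3.
Then A·(-3)^0 = 6 gives A = 6, and Q(t) = 6·(-3)^t.
Q(4) = 6·(-3)^4 = 486.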